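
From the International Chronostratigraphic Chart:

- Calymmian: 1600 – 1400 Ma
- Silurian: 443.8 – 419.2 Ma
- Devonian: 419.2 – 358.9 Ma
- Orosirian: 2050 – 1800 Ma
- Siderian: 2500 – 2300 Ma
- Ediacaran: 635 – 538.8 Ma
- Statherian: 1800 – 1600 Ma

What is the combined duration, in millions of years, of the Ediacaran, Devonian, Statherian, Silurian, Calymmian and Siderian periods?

781.1 million years

Duration is start − end for each: (635 − 538.8) + (419.2 − 358.9) + (1800 − 1600) + (443.8 − 419.2) + (1600 − 1400) + (2500 − 2300).
That is 96.2 + 60.3 + 200 + 24.6 + 200 + 200, which totals 781.1 million years.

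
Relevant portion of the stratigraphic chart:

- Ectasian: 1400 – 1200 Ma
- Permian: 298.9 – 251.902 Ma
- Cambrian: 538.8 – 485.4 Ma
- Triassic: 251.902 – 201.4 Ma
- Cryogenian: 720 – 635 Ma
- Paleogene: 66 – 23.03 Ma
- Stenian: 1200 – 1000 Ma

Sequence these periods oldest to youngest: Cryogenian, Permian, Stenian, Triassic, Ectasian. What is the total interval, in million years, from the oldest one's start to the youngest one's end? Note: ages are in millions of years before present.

Ectasian, Stenian, Cryogenian, Permian, Triassic; total span 1198.6 Myr

From the excerpt: Cryogenian 720–635; Permian 298.9–251.902; Stenian 1200–1000; Triassic 251.902–201.4; Ectasian 1400–1200 (Ma).
Larger Ma is earlier, so the oldest is Ectasian and the youngest is Triassic; oldest to youngest: Ectasian, Stenian, Cryogenian, Permian, Triassic.
Oldest start 1400 minus youngest end 201.4 gives 1198.6 Myr overall.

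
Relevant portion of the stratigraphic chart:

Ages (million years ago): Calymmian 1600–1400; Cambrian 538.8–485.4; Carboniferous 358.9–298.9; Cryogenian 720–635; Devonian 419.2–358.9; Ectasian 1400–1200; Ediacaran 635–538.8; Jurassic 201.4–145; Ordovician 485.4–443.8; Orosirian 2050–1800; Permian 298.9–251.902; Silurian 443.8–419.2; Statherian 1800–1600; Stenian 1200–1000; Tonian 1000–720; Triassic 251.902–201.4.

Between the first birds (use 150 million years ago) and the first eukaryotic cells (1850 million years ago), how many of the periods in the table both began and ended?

14

The older date is 1850 Ma and the younger is 150 Ma.
Periods with start < 1850 and end > 150 Ma: Statherian (1800–1600), Calymmian (1600–1400), Ectasian (1400–1200), Stenian (1200–1000), Tonian (1000–720), Cryogenian (720–635), Ediacaran (635–538.8), Cambrian (538.8–485.4), Ordovician (485.4–443.8), Silurian (443.8–419.2), Devonian (419.2–358.9), Carboniferous (358.9–298.9), Permian (298.9–251.902), Triassic (251.902–201.4).
That is 14 complete periods.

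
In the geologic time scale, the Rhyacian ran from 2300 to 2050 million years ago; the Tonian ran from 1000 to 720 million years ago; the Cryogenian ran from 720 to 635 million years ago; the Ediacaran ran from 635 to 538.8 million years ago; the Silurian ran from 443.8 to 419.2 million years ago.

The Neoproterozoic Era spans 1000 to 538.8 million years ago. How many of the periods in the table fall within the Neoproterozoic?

3

Periods inside 1000–538.8 Ma: Tonian, Cryogenian, Ediacaran — 3 in total.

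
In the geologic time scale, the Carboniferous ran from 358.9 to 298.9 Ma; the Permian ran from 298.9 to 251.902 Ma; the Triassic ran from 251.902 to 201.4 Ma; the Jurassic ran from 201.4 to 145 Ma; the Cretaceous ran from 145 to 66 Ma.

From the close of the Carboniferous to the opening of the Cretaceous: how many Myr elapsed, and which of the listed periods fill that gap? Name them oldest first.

153.9 million years; Permian, Triassic, Jurassic

The Carboniferous closes at 298.9 Ma and the Cretaceous opens at 145 Ma, so the interval is 298.9 − 145 = 153.9 Myr.
A period fits inside if it starts at or after 298.9 Ma and ends at or before 145 Ma; oldest first that gives Permian, Triassic, Jurassic.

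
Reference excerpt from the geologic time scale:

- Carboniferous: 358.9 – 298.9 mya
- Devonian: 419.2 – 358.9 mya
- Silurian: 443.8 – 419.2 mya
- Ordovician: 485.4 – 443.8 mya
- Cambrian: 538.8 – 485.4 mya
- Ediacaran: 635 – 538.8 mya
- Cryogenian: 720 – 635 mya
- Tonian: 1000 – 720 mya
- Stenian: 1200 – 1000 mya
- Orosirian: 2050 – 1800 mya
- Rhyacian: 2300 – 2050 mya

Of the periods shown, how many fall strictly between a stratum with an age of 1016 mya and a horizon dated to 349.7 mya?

7

1016 Ma sits inside the Stenian (1200–1000) and 349.7 Ma inside the Carboniferous (358.9–298.9); neither of those is wholly between the two dates.
The listed periods lying completely between them are Tonian, Cryogenian, Ediacaran, Cambrian, Ordovician, Silurian, Devonian — 7 in all.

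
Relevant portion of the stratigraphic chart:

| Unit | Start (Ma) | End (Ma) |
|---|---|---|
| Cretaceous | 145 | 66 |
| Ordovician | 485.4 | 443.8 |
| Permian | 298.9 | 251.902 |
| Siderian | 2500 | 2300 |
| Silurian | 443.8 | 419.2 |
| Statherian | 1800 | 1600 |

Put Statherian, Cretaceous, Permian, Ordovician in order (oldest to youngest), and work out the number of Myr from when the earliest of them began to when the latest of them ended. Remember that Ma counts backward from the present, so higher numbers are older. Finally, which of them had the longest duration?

Statherian, Ordovician, Permian, Cretaceous; total span 1734 Myr; longest is Statherian

Start ages (Ma): Statherian 1800, Ordovician 485.4, Permian 298.9, Cretaceous 145.
Ordered oldest to youngest: Statherian, Ordovician, Permian, Cretaceous.
Span = 1800 − 66 = 1734 Myr.
Durations: Permian 46.998, Ordovician 41.6, Cretaceous 79, Statherian 200 → longest is Statherian (200 Myr).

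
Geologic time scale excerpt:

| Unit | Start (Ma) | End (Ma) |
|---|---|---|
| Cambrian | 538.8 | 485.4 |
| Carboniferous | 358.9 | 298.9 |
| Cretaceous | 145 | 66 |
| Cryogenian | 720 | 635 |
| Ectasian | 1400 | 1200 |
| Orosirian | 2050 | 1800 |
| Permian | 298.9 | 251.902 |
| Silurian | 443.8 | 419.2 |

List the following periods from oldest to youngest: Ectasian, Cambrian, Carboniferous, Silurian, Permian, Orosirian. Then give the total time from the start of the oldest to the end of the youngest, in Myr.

Orosirian, Ectasian, Cambrian, Silurian, Carboniferous, Permian; total span 1798.098 Myr

From the excerpt: Ectasian 1400–1200; Cambrian 538.8–485.4; Carboniferous 358.9–298.9; Silurian 443.8–419.2; Permian 298.9–251.902; Orosirian 2050–1800 (Ma).
Larger Ma is earlier, so the oldest is Orosirian and the youngest is Permian; oldest to youngest: Orosirian, Ectasian, Cambrian, Silurian, Carboniferous, Permian.
Oldest start 2050 minus youngest end 251.902 gives 1798.098 Myr overall.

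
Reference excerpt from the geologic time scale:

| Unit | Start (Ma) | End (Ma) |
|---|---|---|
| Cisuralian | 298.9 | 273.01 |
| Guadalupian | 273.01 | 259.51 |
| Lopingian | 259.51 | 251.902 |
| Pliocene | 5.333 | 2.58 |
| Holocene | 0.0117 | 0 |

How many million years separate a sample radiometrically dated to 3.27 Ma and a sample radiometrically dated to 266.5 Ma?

263.23 million years

266.5 − 3.27 = 263.23 million years.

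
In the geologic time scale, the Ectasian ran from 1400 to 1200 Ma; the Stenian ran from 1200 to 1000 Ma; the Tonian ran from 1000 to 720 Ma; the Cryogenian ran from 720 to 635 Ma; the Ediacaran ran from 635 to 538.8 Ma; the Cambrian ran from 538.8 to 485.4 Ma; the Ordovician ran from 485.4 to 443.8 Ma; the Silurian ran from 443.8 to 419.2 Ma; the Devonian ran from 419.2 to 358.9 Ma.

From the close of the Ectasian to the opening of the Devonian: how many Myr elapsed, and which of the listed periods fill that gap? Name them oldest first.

780.8 million years; Stenian, Tonian, Cryogenian, Ediacaran, Cambrian, Ordovician, Silurian

The Ectasian closes at 1200 Ma and the Devonian opens at 419.2 Ma, so the interval is 1200 − 419.2 = 780.8 Myr.
A period fits inside if it starts at or after 1200 Ma and ends at or before 419.2 Ma; oldest first that gives Stenian, Tonian, Cryogenian, Ediacaran, Cambrian, Ordovician, Silurian.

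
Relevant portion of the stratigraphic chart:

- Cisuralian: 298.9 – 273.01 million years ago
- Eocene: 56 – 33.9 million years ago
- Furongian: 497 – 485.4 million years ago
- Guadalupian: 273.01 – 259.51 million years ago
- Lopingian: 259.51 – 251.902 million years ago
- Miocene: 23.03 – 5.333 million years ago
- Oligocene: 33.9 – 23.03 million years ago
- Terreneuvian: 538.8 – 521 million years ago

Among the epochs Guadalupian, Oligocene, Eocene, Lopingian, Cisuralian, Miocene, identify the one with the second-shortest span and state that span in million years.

Durations: Guadalupian 13.5; Oligocene 10.87; Eocene 22.1; Lopingian 7.608; Cisuralian 25.89; Miocene 17.697 Myr.
Sorted shortest-first: Lopingian (7.608), Oligocene (10.87), Guadalupian (13.5), Miocene (17.697), Eocene (22.1), Cisuralian (25.89).
The second shortest is Oligocene at 10.87 Myr.

Oligocene, 10.87 million years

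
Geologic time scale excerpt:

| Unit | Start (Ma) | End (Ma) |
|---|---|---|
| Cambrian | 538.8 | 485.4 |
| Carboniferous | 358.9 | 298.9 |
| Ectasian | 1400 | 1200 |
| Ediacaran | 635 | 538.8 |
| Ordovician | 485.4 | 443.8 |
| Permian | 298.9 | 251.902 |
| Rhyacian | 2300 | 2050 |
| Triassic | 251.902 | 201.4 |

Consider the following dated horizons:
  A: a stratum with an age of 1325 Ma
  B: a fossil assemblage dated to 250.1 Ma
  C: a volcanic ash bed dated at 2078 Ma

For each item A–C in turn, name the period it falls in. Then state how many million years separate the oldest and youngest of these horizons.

A: 1325 Ma lies in 1400–1200 Ma, so Ectasian.
B: 250.1 Ma lies in 251.902–201.4 Ma, so Triassic.
C: 2078 Ma lies in 2300–2050 Ma, so Rhyacian.
Oldest = 2078 Ma, youngest = 250.1 Ma → span 1827.9 Myr.

A — Ectasian; B — Triassic; C — Rhyacian; span 1827.9 million years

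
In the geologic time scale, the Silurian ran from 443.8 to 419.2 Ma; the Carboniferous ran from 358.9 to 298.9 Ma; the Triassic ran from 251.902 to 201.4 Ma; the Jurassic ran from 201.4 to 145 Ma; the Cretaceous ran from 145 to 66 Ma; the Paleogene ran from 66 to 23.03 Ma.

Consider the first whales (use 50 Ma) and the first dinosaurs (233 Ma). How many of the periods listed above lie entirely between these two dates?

2

233 Ma sits inside the Triassic (251.902–201.4) and 50 Ma inside the Paleogene (66–23.03); neither of those is wholly between the two dates.
The listed periods lying completely between them are Jurassic, Cretaceous — 2 in all.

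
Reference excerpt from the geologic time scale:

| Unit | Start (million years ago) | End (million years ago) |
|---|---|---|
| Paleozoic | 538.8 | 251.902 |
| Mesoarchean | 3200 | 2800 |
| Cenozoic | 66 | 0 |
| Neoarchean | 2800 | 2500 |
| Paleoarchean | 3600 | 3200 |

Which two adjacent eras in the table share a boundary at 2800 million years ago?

The Mesoarchean ends at 2800 million years ago and the Neoarchean begins at 2800 million years ago, so they share that boundary.

Mesoarchean and Neoarchean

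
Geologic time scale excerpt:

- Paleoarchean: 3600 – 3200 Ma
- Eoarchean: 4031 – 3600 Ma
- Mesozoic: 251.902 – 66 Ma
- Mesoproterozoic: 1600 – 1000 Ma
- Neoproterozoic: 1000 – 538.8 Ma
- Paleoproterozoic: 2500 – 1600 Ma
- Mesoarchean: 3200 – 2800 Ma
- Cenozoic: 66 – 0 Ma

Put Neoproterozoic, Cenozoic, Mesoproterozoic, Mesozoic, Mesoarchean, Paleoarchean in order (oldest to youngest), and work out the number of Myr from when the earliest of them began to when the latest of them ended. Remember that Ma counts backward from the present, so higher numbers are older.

Paleoarchean, Mesoarchean, Mesoproterozoic, Neoproterozoic, Mesozoic, Cenozoic; total span 3600 Myr

From the excerpt: Neoproterozoic 1000–538.8; Cenozoic 66–0; Mesoproterozoic 1600–1000; Mesozoic 251.902–66; Mesoarchean 3200–2800; Paleoarchean 3600–3200 (Ma).
Larger Ma is earlier, so the oldest is Paleoarchean and the youngest is Cenozoic; oldest to youngest: Paleoarchean, Mesoarchean, Mesoproterozoic, Neoproterozoic, Mesozoic, Cenozoic.
Oldest start 3600 minus youngest end 0 gives 3600 Myr overall.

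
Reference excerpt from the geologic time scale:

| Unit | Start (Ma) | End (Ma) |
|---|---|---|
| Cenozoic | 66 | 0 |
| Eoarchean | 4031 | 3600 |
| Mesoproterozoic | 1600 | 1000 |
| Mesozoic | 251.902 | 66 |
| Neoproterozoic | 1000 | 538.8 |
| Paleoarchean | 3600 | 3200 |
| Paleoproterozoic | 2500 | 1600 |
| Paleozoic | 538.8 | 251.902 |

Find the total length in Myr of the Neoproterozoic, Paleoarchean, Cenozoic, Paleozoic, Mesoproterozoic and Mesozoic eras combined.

Each duration: Neoproterozoic = 461.2; Paleoarchean = 400; Cenozoic = 66; Paleozoic = 286.898; Mesoproterozoic = 600; Mesozoic = 185.902.
Sum: 461.2 + 400 + 66 + 286.898 + 600 + 185.902 = 2000 Myr.

2000 million years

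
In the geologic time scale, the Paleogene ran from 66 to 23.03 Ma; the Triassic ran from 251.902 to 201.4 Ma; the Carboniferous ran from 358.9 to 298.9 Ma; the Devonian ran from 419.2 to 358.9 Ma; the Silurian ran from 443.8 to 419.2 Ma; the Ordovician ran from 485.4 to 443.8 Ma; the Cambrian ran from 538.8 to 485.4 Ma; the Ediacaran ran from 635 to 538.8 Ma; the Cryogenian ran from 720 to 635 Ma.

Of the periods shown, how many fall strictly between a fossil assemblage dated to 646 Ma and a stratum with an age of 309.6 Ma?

646 Ma sits inside the Cryogenian (720–635) and 309.6 Ma inside the Carboniferous (358.9–298.9); neither of those is wholly between the two dates.
The listed periods lying completely between them are Ediacaran, Cambrian, Ordovician, Silurian, Devonian — 5 in all.

5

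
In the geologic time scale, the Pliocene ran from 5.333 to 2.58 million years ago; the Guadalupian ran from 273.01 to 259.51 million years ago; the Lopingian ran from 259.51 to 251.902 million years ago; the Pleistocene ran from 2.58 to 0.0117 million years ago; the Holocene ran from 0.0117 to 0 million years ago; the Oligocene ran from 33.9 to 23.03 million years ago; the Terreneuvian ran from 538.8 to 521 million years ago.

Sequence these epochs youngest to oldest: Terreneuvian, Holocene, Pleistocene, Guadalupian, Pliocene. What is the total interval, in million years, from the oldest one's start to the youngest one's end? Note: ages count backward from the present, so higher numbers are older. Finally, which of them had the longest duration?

Start ages (Ma): Terreneuvian 538.8, Guadalupian 273.01, Pliocene 5.333, Pleistocene 2.58, Holocene 0.0117.
Ordered youngest to oldest: Holocene, Pleistocene, Pliocene, Guadalupian, Terreneuvian.
Span = 538.8 − 0 = 538.8 Myr.
Durations: Guadalupian 13.5, Pleistocene 2.5683, Pliocene 2.753, Holocene 0.0117, Terreneuvian 17.8 → longest is Terreneuvian (17.8 Myr).

Holocene, Pleistocene, Pliocene, Guadalupian, Terreneuvian; total span 538.8 Myr; longest is Terreneuvian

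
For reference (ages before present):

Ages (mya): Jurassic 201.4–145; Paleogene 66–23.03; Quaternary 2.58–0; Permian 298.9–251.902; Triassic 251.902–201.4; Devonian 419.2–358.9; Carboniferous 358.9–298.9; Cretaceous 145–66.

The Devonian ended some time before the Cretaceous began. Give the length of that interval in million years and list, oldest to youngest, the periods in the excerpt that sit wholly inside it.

213.9 million years; Carboniferous, Permian, Triassic, Jurassic

The Devonian closes at 358.9 Ma and the Cretaceous opens at 145 Ma, so the interval is 358.9 − 145 = 213.9 Myr.
A period fits inside if it starts at or after 358.9 Ma and ends at or before 145 Ma; oldest first that gives Carboniferous, Permian, Triassic, Jurassic.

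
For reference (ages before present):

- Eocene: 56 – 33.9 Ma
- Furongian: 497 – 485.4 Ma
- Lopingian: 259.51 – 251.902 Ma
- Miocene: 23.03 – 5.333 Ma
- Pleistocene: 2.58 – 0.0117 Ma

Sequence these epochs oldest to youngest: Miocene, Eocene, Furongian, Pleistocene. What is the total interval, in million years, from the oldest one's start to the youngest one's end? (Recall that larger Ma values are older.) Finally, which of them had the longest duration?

Furongian → Eocene → Miocene → Pleistocene; total span 496.9883 Myr; longest is Eocene

Start ages (Ma): Furongian 497, Eocene 56, Miocene 23.03, Pleistocene 2.58.
Ordered oldest to youngest: Furongian, Eocene, Miocene, Pleistocene.
Span = 497 − 0.0117 = 496.9883 Myr.
Durations: Miocene 17.697, Pleistocene 2.5683, Eocene 22.1, Furongian 11.6 → longest is Eocene (22.1 Myr).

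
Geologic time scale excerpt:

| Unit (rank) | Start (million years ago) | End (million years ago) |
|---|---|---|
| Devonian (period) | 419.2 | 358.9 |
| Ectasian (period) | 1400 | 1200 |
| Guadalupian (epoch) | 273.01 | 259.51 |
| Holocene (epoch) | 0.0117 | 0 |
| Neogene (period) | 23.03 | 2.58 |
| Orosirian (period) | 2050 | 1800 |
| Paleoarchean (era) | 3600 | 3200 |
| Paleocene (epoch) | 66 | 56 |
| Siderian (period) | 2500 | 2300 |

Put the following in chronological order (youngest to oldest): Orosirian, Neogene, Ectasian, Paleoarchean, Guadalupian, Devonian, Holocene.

Read off each span (Ma): Orosirian 2050–1800; Neogene 23.03–2.58; Ectasian 1400–1200; Paleoarchean 3600–3200; Guadalupian 273.01–259.51; Devonian 419.2–358.9; Holocene 0.0117–0.
Larger Ma is older, so oldest→youngest is Paleoarchean, Orosirian, Ectasian, Devonian, Guadalupian, Neogene, Holocene; reverse it for youngest→oldest.

Holocene, then Neogene, then Guadalupian, then Devonian, then Ectasian, then Orosirian, then Paleoarchean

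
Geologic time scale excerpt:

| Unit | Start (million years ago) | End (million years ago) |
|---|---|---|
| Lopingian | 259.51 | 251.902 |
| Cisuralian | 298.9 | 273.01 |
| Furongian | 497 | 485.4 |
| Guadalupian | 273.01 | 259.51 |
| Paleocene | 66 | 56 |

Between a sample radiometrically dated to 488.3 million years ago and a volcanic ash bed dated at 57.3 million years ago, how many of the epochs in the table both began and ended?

3

488.3 Ma sits inside the Furongian (497–485.4) and 57.3 Ma inside the Paleocene (66–56); neither of those is wholly between the two dates.
The listed epochs lying completely between them are Cisuralian, Guadalupian, Lopingian — 3 in all.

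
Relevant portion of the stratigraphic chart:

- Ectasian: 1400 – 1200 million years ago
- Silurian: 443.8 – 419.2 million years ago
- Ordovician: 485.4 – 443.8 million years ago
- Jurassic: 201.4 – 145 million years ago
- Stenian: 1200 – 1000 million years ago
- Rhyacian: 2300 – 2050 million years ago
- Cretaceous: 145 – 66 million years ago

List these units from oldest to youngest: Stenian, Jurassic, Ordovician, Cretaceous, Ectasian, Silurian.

Ectasian, then Stenian, then Ordovician, then Silurian, then Jurassic, then Cretaceous

The oldest of these is Ectasian (starts 1400 Ma) and the youngest is Cretaceous (ends 66 Ma).
In between, by decreasing start age: Stenian (1200), Ordovician (485.4), Silurian (443.8), Jurassic (201.4).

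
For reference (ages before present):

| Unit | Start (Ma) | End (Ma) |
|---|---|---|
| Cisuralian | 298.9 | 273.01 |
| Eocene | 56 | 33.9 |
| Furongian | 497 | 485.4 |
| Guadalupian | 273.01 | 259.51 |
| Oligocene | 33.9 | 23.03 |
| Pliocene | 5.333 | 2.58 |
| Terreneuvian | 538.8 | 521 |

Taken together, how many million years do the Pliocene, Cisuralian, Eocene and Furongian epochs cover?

62.343 million years

Duration is start − end for each: (5.333 − 2.58) + (298.9 − 273.01) + (56 − 33.9) + (497 − 485.4).
That is 2.753 + 25.89 + 22.1 + 11.6, which totals 62.343 million years.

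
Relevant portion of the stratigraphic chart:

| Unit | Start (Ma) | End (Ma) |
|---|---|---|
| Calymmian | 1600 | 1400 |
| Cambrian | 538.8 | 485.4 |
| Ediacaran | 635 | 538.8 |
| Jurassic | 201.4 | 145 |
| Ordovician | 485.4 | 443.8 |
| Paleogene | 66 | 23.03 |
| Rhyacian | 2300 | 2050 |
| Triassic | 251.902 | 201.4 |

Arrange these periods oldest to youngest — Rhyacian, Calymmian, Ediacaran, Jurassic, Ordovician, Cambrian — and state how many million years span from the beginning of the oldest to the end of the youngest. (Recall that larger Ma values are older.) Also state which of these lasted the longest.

From the excerpt: Rhyacian 2300–2050; Calymmian 1600–1400; Ediacaran 635–538.8; Jurassic 201.4–145; Ordovician 485.4–443.8; Cambrian 538.8–485.4 (Ma).
Larger Ma is earlier, so the oldest is Rhyacian and the youngest is Jurassic; oldest to youngest: Rhyacian, Calymmian, Ediacaran, Cambrian, Ordovician, Jurassic.
Oldest start 2300 minus youngest end 145 gives 2155 Myr overall.
Individual lengths (start − end): Cambrian 53.4; Rhyacian 250; Ediacaran 96.2; Calymmian 200; Ordovician 41.6; Jurassic 56.4. The largest is Rhyacian at 250 Myr.

Rhyacian, Calymmian, Ediacaran, Cambrian, Ordovician, Jurassic; total span 2155 Myr; longest is Rhyacian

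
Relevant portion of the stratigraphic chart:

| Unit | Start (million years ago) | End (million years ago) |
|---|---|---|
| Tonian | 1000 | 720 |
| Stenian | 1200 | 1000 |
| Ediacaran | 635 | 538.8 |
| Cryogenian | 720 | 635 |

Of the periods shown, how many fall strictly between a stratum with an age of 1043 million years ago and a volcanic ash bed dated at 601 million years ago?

2

1043 Ma sits inside the Stenian (1200–1000) and 601 Ma inside the Ediacaran (635–538.8); neither of those is wholly between the two dates.
The listed periods lying completely between them are Tonian, Cryogenian — 2 in all.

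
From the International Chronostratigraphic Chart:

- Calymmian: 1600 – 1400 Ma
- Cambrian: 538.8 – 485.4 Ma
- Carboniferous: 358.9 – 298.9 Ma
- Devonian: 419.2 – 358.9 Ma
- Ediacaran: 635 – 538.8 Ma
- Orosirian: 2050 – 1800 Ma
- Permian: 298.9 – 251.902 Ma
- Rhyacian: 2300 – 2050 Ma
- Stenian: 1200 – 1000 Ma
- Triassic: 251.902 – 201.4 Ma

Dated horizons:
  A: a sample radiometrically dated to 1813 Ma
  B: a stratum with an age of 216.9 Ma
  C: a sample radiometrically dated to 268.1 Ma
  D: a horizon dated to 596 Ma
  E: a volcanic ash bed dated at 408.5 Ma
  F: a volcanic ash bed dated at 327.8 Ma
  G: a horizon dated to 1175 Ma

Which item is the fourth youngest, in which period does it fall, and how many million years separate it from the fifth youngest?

E, in the Devonian; 187.5 million years to D

Sorted youngest-first by Ma: B (216.9), C (268.1), F (327.8), E (408.5), D (596), G (1175), A (1813).
The fourth youngest is E at 408.5 Ma, which lies in 419.2–358.9 Ma: the Devonian.
The fifth youngest is D at 596 Ma; separation = |408.5 − 596| = 187.5 Myr.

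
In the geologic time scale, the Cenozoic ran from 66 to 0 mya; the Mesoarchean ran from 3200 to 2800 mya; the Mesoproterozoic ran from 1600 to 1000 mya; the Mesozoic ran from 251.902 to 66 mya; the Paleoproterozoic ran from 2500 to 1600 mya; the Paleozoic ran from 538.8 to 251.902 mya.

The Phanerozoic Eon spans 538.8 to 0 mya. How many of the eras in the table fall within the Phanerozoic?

3

Eras inside 538.8–0 Ma: Paleozoic, Mesozoic, Cenozoic — 3 in total.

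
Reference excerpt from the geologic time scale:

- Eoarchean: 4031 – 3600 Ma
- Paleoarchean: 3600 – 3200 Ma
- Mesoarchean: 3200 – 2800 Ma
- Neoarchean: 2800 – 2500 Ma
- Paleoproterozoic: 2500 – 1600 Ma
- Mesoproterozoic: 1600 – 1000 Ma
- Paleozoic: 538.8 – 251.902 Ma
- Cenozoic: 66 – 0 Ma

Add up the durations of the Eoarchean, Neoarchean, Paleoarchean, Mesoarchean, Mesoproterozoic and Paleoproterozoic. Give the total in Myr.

Each duration: Eoarchean = 431; Neoarchean = 300; Paleoarchean = 400; Mesoarchean = 400; Mesoproterozoic = 600; Paleoproterozoic = 900.
Sum: 431 + 300 + 400 + 400 + 600 + 900 = 3031 Myr.

3031 million years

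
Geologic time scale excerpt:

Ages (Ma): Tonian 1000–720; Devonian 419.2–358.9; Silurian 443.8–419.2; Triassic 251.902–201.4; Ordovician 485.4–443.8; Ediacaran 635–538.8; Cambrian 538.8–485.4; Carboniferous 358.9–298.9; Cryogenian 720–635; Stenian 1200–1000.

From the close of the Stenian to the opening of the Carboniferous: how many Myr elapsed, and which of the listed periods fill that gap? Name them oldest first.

The Stenian closes at 1000 Ma and the Carboniferous opens at 358.9 Ma, so the interval is 1000 − 358.9 = 641.1 Myr.
A period fits inside if it starts at or after 1000 Ma and ends at or before 358.9 Ma; oldest first that gives Tonian, Cryogenian, Ediacaran, Cambrian, Ordovician, Silurian, Devonian.

641.1 million years; Tonian, Cryogenian, Ediacaran, Cambrian, Ordovician, Silurian, Devonian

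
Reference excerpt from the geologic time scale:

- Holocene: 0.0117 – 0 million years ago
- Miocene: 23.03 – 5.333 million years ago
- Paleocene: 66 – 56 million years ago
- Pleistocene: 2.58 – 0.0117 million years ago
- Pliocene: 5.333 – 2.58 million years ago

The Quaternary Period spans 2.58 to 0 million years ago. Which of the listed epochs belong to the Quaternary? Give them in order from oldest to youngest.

Pleistocene, Holocene

Epochs with both bounds inside 2.58–0 Ma: Pleistocene (2.58–0.0117), Holocene (0.0117–0).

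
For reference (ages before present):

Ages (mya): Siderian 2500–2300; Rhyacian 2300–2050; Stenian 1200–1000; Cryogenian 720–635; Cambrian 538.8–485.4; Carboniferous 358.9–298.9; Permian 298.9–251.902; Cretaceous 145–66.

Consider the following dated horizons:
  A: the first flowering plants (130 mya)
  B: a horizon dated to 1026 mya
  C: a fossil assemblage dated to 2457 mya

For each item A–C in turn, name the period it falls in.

A — Cretaceous; B — Stenian; C — Siderian

A: 130 Ma lies in 145–66 Ma, so Cretaceous.
B: 1026 Ma lies in 1200–1000 Ma, so Stenian.
C: 2457 Ma lies in 2500–2300 Ma, so Siderian.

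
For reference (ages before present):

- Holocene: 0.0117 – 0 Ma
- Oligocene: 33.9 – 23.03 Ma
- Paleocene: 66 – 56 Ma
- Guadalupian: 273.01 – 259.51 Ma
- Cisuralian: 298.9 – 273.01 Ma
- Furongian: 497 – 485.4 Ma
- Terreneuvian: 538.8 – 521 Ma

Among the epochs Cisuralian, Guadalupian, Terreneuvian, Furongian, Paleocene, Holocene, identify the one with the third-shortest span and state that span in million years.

Furongian, 11.6 million years

Start − end for each: Cisuralian 298.9 − 273.01 = 25.89; Guadalupian 273.01 − 259.51 = 13.5; Terreneuvian 538.8 − 521 = 17.8; Furongian 497 − 485.4 = 11.6; Paleocene 66 − 56 = 10; Holocene 0.0117 − 0 = 0.0117.
Ranking these from shortest: Holocene < Paleocene < Furongian < Guadalupian < Terreneuvian < Cisuralian.
Position 3 in that ranking is Furongian, which lasted 11.6 Myr.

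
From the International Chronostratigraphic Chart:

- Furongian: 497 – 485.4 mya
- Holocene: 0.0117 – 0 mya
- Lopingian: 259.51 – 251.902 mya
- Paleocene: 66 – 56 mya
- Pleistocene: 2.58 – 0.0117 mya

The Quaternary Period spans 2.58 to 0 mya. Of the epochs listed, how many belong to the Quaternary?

2

Epochs inside 2.58–0 Ma: Pleistocene, Holocene — 2 in total.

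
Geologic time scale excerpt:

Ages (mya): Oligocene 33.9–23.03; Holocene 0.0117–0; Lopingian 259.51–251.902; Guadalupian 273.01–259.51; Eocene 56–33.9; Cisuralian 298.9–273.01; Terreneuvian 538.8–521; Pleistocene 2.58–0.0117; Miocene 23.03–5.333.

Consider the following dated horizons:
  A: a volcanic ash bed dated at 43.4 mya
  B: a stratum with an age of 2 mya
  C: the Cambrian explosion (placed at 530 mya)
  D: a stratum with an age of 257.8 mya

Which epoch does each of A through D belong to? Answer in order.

A — Eocene; B — Pleistocene; C — Terreneuvian; D — Lopingian

Match each age against the start–end ranges in the excerpt: A = 43.4 Ma → Eocene (56–33.9); B = 2 Ma → Pleistocene (2.58–0.0117); C = 530 Ma → Terreneuvian (538.8–521); D = 257.8 Ma → Lopingian (259.51–251.902).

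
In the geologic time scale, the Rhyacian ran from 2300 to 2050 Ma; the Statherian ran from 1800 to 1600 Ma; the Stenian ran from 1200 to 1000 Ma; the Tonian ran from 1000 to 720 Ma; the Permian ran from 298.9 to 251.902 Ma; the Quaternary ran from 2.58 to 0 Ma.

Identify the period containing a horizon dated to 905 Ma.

Tonian

905 Ma lies between 1000 and 720 Ma, so it falls in the Tonian.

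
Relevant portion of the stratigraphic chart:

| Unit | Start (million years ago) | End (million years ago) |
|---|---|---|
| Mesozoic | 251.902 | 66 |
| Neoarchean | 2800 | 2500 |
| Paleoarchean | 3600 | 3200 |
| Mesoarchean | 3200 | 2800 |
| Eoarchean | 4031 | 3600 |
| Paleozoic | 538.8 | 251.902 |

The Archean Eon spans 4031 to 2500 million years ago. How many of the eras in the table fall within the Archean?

4

Eras inside 4031–2500 Ma: Eoarchean, Paleoarchean, Mesoarchean, Neoarchean — 4 in total.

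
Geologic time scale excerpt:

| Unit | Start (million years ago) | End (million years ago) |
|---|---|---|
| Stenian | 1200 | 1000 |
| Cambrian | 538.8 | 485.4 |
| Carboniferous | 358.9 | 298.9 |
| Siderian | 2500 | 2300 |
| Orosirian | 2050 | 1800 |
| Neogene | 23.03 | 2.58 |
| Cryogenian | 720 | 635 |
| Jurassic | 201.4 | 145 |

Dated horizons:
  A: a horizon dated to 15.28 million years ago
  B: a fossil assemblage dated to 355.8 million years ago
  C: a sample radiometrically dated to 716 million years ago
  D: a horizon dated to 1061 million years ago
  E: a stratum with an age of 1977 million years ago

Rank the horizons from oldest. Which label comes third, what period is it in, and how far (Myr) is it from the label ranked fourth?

Sorted oldest-first by Ma: E (1977), D (1061), C (716), B (355.8), A (15.28).
The third oldest is C at 716 Ma, which lies in 720–635 Ma: the Cryogenian.
The fourth oldest is B at 355.8 Ma; separation = |716 − 355.8| = 360.2 Myr.

C, in the Cryogenian; 360.2 million years to B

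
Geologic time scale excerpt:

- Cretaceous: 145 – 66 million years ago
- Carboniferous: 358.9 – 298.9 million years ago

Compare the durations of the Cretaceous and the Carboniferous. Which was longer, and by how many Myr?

Cretaceous: 145 − 66 = 79 Myr.
Carboniferous: 358.9 − 298.9 = 60 Myr.
Difference: 79 − 60 = 19 Myr, so the Cretaceous was longer.

Cretaceous, by 19 million years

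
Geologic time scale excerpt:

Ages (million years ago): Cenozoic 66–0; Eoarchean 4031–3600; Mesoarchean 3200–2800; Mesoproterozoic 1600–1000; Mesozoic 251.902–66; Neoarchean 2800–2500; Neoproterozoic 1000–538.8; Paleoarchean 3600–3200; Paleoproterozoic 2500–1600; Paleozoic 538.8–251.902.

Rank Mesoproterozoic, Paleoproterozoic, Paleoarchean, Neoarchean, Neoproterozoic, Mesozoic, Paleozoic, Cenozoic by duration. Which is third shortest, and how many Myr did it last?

Start − end for each: Mesoproterozoic 1600 − 1000 = 600; Paleoproterozoic 2500 − 1600 = 900; Paleoarchean 3600 − 3200 = 400; Neoarchean 2800 − 2500 = 300; Neoproterozoic 1000 − 538.8 = 461.2; Mesozoic 251.902 − 66 = 185.902; Paleozoic 538.8 − 251.902 = 286.898; Cenozoic 66 − 0 = 66.
Ranking these from shortest: Cenozoic < Mesozoic < Paleozoic < Neoarchean < Paleoarchean < Neoproterozoic < Mesoproterozoic < Paleoproterozoic.
Position 3 in that ranking is Paleozoic, which lasted 286.898 Myr.

Paleozoic, 286.898 million years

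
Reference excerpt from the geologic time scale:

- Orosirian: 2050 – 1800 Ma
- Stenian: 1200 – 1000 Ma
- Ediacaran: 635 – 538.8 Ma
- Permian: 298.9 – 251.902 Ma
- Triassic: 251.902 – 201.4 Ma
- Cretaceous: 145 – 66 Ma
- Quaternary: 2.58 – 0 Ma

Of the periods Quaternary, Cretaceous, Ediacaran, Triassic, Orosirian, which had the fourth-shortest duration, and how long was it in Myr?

Ediacaran, 96.2 million years

Durations: Quaternary 2.58; Cretaceous 79; Ediacaran 96.2; Triassic 50.502; Orosirian 250 Myr.
Sorted shortest-first: Quaternary (2.58), Triassic (50.502), Cretaceous (79), Ediacaran (96.2), Orosirian (250).
The fourth shortest is Ediacaran at 96.2 Myr.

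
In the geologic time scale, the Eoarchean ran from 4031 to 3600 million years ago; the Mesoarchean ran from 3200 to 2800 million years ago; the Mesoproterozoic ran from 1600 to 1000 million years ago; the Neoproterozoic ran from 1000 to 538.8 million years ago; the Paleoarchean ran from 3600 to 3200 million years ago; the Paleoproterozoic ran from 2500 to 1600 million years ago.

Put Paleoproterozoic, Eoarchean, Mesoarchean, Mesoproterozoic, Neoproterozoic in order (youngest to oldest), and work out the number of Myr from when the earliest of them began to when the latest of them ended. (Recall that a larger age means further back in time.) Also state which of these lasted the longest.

From the excerpt: Paleoproterozoic 2500–1600; Eoarchean 4031–3600; Mesoarchean 3200–2800; Mesoproterozoic 1600–1000; Neoproterozoic 1000–538.8 (Ma).
Larger Ma is earlier, so the oldest is Eoarchean and the youngest is Neoproterozoic; youngest to oldest: Neoproterozoic, Mesoproterozoic, Paleoproterozoic, Mesoarchean, Eoarchean.
Oldest start 4031 minus youngest end 538.8 gives 3492.2 Myr overall.
Individual lengths (start − end): Mesoproterozoic 600; Neoproterozoic 461.2; Mesoarchean 400; Paleoproterozoic 900; Eoarchean 431. The largest is Paleoproterozoic at 900 Myr.

Neoproterozoic → Mesoproterozoic → Paleoproterozoic → Mesoarchean → Eoarchean; total span 3492.2 Myr; longest is Paleoproterozoic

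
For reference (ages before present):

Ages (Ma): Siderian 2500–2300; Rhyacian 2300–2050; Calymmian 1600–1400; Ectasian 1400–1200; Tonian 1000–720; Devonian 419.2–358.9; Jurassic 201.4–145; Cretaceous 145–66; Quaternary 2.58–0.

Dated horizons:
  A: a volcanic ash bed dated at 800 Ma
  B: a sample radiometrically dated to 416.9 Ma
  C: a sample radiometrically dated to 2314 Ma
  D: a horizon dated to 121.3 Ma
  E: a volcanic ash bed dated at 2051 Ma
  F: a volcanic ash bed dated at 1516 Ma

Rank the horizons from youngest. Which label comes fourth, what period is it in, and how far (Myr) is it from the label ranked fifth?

F, in the Calymmian; 535 million years to E

Sorted youngest-first by Ma: D (121.3), B (416.9), A (800), F (1516), E (2051), C (2314).
The fourth youngest is F at 1516 Ma, which lies in 1600–1400 Ma: the Calymmian.
The fifth youngest is E at 2051 Ma; separation = |1516 − 2051| = 535 Myr.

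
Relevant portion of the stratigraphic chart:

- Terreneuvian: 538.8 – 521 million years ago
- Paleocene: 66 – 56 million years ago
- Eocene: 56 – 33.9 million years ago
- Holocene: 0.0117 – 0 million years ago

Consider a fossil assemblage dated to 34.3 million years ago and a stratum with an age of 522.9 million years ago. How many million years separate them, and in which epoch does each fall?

488.6 million years apart; the first in the Eocene, the second in the Terreneuvian

Elapsed time: 522.9 − 34.3 = 488.6 Myr.
34.3 Ma lies within 56–33.9 Ma: Eocene.
522.9 Ma lies within 538.8–521 Ma: Terreneuvian.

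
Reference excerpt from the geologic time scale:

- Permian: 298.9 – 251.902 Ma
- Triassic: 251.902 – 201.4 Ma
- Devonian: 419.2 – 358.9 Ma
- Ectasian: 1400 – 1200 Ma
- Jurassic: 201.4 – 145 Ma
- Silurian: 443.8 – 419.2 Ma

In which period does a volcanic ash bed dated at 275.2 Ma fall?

Permian

275.2 Ma lies between 298.9 and 251.902 Ma, so it falls in the Permian.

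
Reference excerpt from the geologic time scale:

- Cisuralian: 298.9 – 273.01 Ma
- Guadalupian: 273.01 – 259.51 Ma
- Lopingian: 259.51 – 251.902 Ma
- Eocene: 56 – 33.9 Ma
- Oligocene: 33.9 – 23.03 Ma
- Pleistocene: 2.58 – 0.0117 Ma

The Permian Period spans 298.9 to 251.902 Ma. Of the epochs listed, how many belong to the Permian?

Epochs inside 298.9–251.902 Ma: Cisuralian, Guadalupian, Lopingian — 3 in total.

3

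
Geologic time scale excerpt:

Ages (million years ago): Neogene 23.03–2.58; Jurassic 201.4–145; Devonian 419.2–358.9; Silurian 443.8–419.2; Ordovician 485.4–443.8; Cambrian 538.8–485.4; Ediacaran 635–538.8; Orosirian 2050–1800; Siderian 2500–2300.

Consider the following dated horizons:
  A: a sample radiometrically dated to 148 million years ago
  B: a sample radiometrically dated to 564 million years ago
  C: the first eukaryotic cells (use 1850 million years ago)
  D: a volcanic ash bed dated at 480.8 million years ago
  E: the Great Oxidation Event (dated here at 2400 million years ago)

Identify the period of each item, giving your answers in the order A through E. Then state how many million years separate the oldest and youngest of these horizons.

A: 148 Ma lies in 201.4–145 Ma, so Jurassic.
B: 564 Ma lies in 635–538.8 Ma, so Ediacaran.
C: 1850 Ma lies in 2050–1800 Ma, so Orosirian.
D: 480.8 Ma lies in 485.4–443.8 Ma, so Ordovician.
E: 2400 Ma lies in 2500–2300 Ma, so Siderian.
Oldest = 2400 Ma, youngest = 148 Ma → span 2252 Myr.

A — Jurassic; B — Ediacaran; C — Orosirian; D — Ordovician; E — Siderian; span 2252 million years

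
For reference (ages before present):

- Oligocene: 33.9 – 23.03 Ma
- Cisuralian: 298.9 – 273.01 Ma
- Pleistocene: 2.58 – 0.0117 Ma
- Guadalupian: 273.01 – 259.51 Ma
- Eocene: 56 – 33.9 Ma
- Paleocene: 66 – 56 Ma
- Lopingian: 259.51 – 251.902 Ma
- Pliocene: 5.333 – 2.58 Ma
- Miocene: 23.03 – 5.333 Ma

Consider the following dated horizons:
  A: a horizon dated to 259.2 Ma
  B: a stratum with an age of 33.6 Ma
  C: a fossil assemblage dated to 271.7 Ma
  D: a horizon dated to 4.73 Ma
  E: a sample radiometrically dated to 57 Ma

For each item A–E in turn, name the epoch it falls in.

Match each age against the start–end ranges in the excerpt: A = 259.2 Ma → Lopingian (259.51–251.902); B = 33.6 Ma → Oligocene (33.9–23.03); C = 271.7 Ma → Guadalupian (273.01–259.51); D = 4.73 Ma → Pliocene (5.333–2.58); E = 57 Ma → Paleocene (66–56).

A — Lopingian; B — Oligocene; C — Guadalupian; D — Pliocene; E — Paleocene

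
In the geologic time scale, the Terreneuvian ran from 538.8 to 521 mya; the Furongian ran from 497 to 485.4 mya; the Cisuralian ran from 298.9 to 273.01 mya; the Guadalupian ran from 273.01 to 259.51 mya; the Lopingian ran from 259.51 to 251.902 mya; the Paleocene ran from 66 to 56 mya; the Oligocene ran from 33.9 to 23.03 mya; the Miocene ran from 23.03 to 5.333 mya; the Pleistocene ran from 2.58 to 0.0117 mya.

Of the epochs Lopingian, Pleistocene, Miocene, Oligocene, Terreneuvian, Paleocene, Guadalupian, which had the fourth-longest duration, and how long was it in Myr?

Start − end for each: Lopingian 259.51 − 251.902 = 7.608; Pleistocene 2.58 − 0.0117 = 2.5683; Miocene 23.03 − 5.333 = 17.697; Oligocene 33.9 − 23.03 = 10.87; Terreneuvian 538.8 − 521 = 17.8; Paleocene 66 − 56 = 10; Guadalupian 273.01 − 259.51 = 13.5.
Ranking these from longest: Terreneuvian > Miocene > Guadalupian > Oligocene > Paleocene > Lopingian > Pleistocene.
Position 4 in that ranking is Oligocene, which lasted 10.87 Myr.

Oligocene, 10.87 million years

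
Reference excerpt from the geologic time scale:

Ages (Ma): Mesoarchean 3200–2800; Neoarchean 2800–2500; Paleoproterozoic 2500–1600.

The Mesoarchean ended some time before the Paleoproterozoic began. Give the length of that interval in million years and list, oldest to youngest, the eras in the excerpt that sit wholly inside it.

End of Mesoarchean = 2800 Ma; start of Paleoproterozoic = 2500 Ma.
Gap = 2800 − 2500 = 300 Myr.
Eras wholly inside 2800–2500 Ma: Neoarchean (2800–2500).

300 million years; Neoarchean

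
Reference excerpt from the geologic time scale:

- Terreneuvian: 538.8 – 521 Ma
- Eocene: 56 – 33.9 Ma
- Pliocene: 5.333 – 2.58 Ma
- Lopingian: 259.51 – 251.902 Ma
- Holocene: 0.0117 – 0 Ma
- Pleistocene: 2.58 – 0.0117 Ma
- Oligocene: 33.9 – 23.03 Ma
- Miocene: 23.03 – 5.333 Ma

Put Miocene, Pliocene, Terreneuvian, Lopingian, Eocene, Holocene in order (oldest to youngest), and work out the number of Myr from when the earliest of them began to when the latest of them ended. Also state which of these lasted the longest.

Terreneuvian, Lopingian, Eocene, Miocene, Pliocene, Holocene; total span 538.8 Myr; longest is Eocene

Start ages (Ma): Terreneuvian 538.8, Lopingian 259.51, Eocene 56, Miocene 23.03, Pliocene 5.333, Holocene 0.0117.
Ordered oldest to youngest: Terreneuvian, Lopingian, Eocene, Miocene, Pliocene, Holocene.
Span = 538.8 − 0 = 538.8 Myr.
Durations: Terreneuvian 17.8, Lopingian 7.608, Eocene 22.1, Miocene 17.697, Holocene 0.0117, Pliocene 2.753 → longest is Eocene (22.1 Myr).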